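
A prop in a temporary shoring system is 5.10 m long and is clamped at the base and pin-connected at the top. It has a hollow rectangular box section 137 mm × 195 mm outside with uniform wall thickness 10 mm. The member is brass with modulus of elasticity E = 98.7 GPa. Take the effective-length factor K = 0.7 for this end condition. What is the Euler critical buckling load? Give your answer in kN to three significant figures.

P_cr ≈ 1410 kN

Inner dimensions: h_i = 195 − 2×10 = 175.0 mm, b_i = 137 − 2×10 = 117.0 mm
Weak-axis I_min = (h_o·b_o³ − h_i·b_i³)/12 with b_o = 137, b_i = 117.0 mm (shorter outer/inner sides).
I_min = (195×137³ − 175.0×117.0³)/12 = 1.843×10^7 mm⁴
I = 1.843×10^7 mm⁴ = 1.843×10^-5 m⁴
Effective length L_e = K·L = 0.7 × 5.10 = 3.570 m
P_cr = π²EI / L_e² = π² × 98.7×10⁹ × 1.843×10^-5 / 3.570² = 1.408×10^6 N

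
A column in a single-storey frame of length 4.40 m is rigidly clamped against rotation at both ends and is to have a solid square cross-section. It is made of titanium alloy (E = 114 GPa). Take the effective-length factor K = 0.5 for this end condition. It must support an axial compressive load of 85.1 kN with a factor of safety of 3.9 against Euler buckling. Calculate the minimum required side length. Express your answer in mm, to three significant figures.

Required P_cr = n·P = 3.9 × 85.1 = 331.9 kN
L_e = K·L = 0.5 × 4.40 = 2.200 m
Required I = P_cr·L_e²/(π²E) = 3.319×10^5 × 2.200² / (π² × 1.14×10^11) = 1.428×10^-6 m⁴
I_req = 1.428×10^6 mm⁴
Solid square: I = a⁴/12  ⇒  a = (12I)^(1/4) = (12×1.428×10^6)^(1/4) = 64.3 mm

a ≈ 64.3 mm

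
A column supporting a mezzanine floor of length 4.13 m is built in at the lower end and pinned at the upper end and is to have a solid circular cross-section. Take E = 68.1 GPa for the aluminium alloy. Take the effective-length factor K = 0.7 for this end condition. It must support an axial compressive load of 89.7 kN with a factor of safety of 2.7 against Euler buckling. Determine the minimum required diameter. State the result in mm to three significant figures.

d ≈ 88.5 mm

Required P_cr = n·P = 2.7 × 89.7 = 242.2 kN
L_e = K·L = 0.7 × 4.13 = 2.891 m
Required I = P_cr·L_e²/(π²E) = 2.422×10^5 × 2.891² / (π² × 6.81×10^10) = 3.012×10^-6 m⁴
I_req = 3.012×10^6 mm⁴
Solid circle: I = πd⁴/64  ⇒  d = (64I/π)^(1/4) = (64×3.012×10^6/π)^(1/4) = 88.5 mm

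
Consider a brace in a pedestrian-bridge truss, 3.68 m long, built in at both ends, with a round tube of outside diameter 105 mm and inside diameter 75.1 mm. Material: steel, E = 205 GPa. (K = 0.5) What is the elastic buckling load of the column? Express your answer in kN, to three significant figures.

d_o = 105 mm, d_i = 75.1 mm
I = π(d_o⁴ − d_i⁴)/64 = π(105⁴ − 75.10⁴)/64 = 4.405×10^6 mm⁴
I = 4.405×10^6 mm⁴ = 4.405×10^-6 m⁴
Effective length L_e = K·L = 0.5 × 3.68 = 1.840 m
P_cr = π²EI / L_e² = π² × 205×10⁹ × 4.405×10^-6 / 1.840² = 2.633×10^6 N

P_cr ≈ 2630 kN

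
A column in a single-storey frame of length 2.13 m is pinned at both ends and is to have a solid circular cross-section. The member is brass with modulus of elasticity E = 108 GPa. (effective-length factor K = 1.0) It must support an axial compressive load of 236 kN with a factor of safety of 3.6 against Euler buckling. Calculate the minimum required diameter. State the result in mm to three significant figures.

Required P_cr = n·P = 3.6 × 236 = 849.6 kN
L_e = K·L = 1 × 2.13 = 2.130 m
Required I = P_cr·L_e²/(π²E) = 8.496×10^5 × 2.130² / (π² × 1.08×10^11) = 3.616×10^-6 m⁴
I_req = 3.616×10^6 mm⁴
Solid circle: I = πd⁴/64  ⇒  d = (64I/π)^(1/4) = (64×3.616×10^6/π)^(1/4) = 92.6 mm

d ≈ 92.6 mm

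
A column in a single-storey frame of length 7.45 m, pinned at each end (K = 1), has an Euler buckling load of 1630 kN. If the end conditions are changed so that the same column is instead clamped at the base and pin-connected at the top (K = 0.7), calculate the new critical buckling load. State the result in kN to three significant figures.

P_cr ∝ 1/K², so P_cr,new = P_cr,old × (K_old/K_new)² = 1630 × (1/0.7)²
= 1630 × 2.041 = 3330 kN

P_cr ≈ 3330 kN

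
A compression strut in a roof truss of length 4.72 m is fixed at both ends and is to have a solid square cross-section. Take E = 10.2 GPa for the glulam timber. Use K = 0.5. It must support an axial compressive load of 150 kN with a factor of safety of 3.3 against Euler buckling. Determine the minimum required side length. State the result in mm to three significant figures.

a ≈ 135 mm

Required P_cr = n·P = 3.3 × 150 = 495.0 kN
L_e = K·L = 0.5 × 4.72 = 2.360 m
Required I = P_cr·L_e²/(π²E) = 4.950×10^5 × 2.360² / (π² × 1.02×10^10) = 2.739×10^-5 m⁴
I_req = 2.739×10^7 mm⁴
Solid square: I = a⁴/12  ⇒  a = (12I)^(1/4) = (12×2.739×10^7)^(1/4) = 135 mm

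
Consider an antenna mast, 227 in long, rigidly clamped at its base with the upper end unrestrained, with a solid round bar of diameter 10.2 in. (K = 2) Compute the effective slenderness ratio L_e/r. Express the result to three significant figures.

For a solid circle r = d/4 = 10.2/4 = 2.550 in
L_e = K·L = 2 × 227 = 454.0 in
λ = L_e / r_min = 454.00 / 2.550 = 178

λ ≈ 178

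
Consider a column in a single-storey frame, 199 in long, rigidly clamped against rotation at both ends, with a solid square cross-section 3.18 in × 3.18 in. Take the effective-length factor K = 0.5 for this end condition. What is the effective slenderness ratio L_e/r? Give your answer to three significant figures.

I = a⁴/12 = 3.18⁴/12 = 8.522 in⁴
A = 10.11 in²;  r_min = √(I/A) = √(8.522/10.11) = 0.9180 in
L_e = K·L = 0.5 × 199 = 99.50 in
λ = L_e / r_min = 99.500 / 0.9180 = 108

λ ≈ 108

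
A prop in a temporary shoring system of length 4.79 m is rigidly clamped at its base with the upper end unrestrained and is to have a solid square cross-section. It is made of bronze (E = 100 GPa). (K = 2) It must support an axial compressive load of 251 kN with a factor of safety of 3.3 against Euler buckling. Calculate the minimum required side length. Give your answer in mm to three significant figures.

Required P_cr = n·P = 3.3 × 251 = 828.3 kN
L_e = K·L = 2 × 4.79 = 9.580 m
Required I = P_cr·L_e²/(π²E) = 8.283×10^5 × 9.580² / (π² × 1.00×10^11) = 7.702×10^-5 m⁴
I_req = 7.702×10^7 mm⁴
Solid square: I = a⁴/12  ⇒  a = (12I)^(1/4) = (12×7.702×10^7)^(1/4) = 174 mm

a ≈ 174 mm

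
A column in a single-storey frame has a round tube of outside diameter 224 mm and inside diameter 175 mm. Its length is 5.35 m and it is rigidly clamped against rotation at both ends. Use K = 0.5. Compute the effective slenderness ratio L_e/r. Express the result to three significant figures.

λ ≈ 37.6

d_o = 224 mm, d_i = 175 mm
I = π(d_o⁴ − d_i⁴)/64 = π(224⁴ − 175.0⁴)/64 = 7.755×10^7 mm⁴
A = 1.536×10^4 mm²;  r_min = √(I/A) = √(7.755×10^7/1.536×10^4) = 71.06 mm
L_e = K·L = 0.5 × 5.35 m = 2.675 m = 2675.0 mm
λ = L_e / r_min = 2675.0 / 71.06 = 37.6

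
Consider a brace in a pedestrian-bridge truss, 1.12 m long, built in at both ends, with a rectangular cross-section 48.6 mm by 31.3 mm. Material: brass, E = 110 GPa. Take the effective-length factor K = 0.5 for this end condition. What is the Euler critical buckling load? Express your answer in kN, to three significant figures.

Buckling occurs about the weak axis: I_min = h·b³/12 with b = 31.3 mm (the shorter side).
I_min = 48.6×31.3³/12 = 1.242×10^5 mm⁴
I = 1.242×10^5 mm⁴ = 1.242×10^-7 m⁴
Effective length L_e = K·L = 0.5 × 1.12 = 0.5600 m
P_cr = π²EI / L_e² = π² × 110×10⁹ × 1.242×10^-7 / 0.5600² = 4.299×10^5 N

P_cr ≈ 430 kN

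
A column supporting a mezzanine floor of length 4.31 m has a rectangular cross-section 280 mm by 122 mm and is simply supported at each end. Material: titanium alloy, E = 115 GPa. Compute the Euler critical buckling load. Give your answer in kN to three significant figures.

P_cr ≈ 2590 kN

Buckling occurs about the weak axis: I_min = h·b³/12 with b = 122 mm (the shorter side).
I_min = 280×122³/12 = 4.237×10^7 mm⁴
I = 4.237×10^7 mm⁴ = 4.237×10^-5 m⁴
Effective length L_e = K·L = 1 × 4.31 = 4.310 m
P_cr = π²EI / L_e² = π² × 115×10⁹ × 4.237×10^-5 / 4.310² = 2.589×10^6 N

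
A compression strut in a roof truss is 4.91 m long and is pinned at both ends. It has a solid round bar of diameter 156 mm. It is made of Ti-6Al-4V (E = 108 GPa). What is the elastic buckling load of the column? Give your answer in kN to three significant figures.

P_cr ≈ 1290 kN

I = πd⁴/64 = π×156⁴/64 = 2.907×10^7 mm⁴
I = 2.907×10^7 mm⁴ = 2.907×10^-5 m⁴
Effective length L_e = K·L = 1 × 4.91 = 4.910 m
P_cr = π²EI / L_e² = π² × 108×10⁹ × 2.907×10^-5 / 4.910² = 1.285×10^6 N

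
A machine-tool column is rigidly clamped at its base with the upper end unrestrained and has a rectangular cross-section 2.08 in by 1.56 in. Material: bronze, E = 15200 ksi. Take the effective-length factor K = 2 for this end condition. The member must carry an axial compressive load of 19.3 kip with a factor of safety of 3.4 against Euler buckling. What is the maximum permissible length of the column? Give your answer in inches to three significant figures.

Buckling occurs about the weak axis: I_min = h·b³/12 with b = 1.56 in (the shorter side).
I_min = 2.08×1.56³/12 = 0.6580 in⁴
Required critical load P_cr = n·P = 3.4 × 19.3 = 65.62 kip = 6.562×10^4 lb
From P_cr = π²EI/(K·L)²:  L = (1/K)·√(π²EI/P_cr) = (1/2)·√(π²×1.52×10^7×0.6580/6.562×10^4)
L = 19.4 in

L_max ≈ 19.4 in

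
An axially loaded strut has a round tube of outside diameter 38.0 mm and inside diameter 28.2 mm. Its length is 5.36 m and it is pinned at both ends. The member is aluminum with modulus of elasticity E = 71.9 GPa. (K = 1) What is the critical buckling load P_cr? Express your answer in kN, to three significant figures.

P_cr ≈ 1.76 kN

d_o = 38.0 mm, d_i = 28.2 mm
I = π(d_o⁴ − d_i⁴)/64 = π(38.0⁴ − 28.20⁴)/64 = 7.131×10^4 mm⁴
I = 7.131×10^4 mm⁴ = 7.131×10^-8 m⁴
Effective length L_e = K·L = 1 × 5.36 = 5.360 m
P_cr = π²EI / L_e² = π² × 71.9×10⁹ × 7.131×10^-8 / 5.360² = 1.761×10^3 N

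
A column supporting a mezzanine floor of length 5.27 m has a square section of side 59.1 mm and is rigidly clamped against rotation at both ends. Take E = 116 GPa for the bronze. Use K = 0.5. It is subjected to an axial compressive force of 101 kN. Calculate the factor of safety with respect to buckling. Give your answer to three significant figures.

n ≈ 1.66

I = a⁴/12 = 59.1⁴/12 = 1.017×10^6 mm⁴
I = 1.017×10^6 mm⁴ = 1.017×10^-6 m⁴
Effective length L_e = K·L = 0.5 × 5.27 = 2.635 m
P_cr = π²EI / L_e² = π² × 116×10⁹ × 1.017×10^-6 / 2.635² = 1.676×10^5 N
Factor of safety n = P_cr / P = 167.64 / 101 = 1.66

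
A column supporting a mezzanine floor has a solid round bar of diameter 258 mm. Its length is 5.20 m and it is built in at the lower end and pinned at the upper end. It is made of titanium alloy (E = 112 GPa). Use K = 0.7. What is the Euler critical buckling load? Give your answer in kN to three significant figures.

P_cr ≈ 18100 kN

I = πd⁴/64 = π×258⁴/64 = 2.175×10^8 mm⁴
I = 2.175×10^8 mm⁴ = 2.175×10^-4 m⁴
Effective length L_e = K·L = 0.7 × 5.20 = 3.640 m
P_cr = π²EI / L_e² = π² × 112×10⁹ × 2.175×10^-4 / 3.640² = 1.815×10^7 N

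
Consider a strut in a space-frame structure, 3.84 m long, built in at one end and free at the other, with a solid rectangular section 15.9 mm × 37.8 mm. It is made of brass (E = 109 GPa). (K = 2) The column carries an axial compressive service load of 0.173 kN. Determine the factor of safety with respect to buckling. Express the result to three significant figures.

Buckling occurs about the weak axis: I_min = h·b³/12 with b = 15.9 mm (the shorter side).
I_min = 37.8×15.9³/12 = 1.266×10^4 mm⁴
I = 1.266×10^4 mm⁴ = 1.266×10^-8 m⁴
Effective length L_e = K·L = 2 × 3.84 = 7.680 m
P_cr = π²EI / L_e² = π² × 109×10⁹ × 1.266×10^-8 / 7.680² = 230.9 N
Factor of safety n = P_cr / P = 0.23094 / 0.173 = 1.33

n ≈ 1.33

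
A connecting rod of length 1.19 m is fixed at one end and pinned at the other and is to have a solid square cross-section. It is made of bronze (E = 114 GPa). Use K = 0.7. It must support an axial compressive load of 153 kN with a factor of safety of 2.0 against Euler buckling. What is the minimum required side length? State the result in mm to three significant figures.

a ≈ 38.8 mm

Required P_cr = n·P = 2.0 × 153 = 306.0 kN
L_e = K·L = 0.7 × 1.19 = 0.8330 m
Required I = P_cr·L_e²/(π²E) = 3.060×10^5 × 0.8330² / (π² × 1.14×10^11) = 1.887×10^-7 m⁴
I_req = 1.887×10^5 mm⁴
Solid square: I = a⁴/12  ⇒  a = (12I)^(1/4) = (12×1.887×10^5)^(1/4) = 38.8 mm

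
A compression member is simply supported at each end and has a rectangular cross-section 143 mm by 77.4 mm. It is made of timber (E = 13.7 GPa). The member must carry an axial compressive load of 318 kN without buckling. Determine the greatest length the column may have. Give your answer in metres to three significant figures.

L_max ≈ 1.53 m

Buckling occurs about the weak axis: I_min = h·b³/12 with b = 77.4 mm (the shorter side).
I_min = 143×77.4³/12 = 5.526×10^6 mm⁴
I = 5.526×10^-6 m⁴
At the buckling limit P_cr = P = 3.180×10^5 N
From P_cr = π²EI/(K·L)²:  L = (1/K)·√(π²EI/P_cr) = (1/1)·√(π²×1.37×10^10×5.526×10^-6/3.180×10^5)
L = 1.53 m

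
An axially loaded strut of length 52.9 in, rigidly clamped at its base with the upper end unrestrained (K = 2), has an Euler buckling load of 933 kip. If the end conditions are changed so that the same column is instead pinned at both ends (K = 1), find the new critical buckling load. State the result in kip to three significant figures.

P_cr ≈ 3730 kip

P_cr ∝ 1/K², so P_cr,new = P_cr,old × (K_old/K_new)² = 933 × (2/1)²
= 933 × 4.000 = 3730 kip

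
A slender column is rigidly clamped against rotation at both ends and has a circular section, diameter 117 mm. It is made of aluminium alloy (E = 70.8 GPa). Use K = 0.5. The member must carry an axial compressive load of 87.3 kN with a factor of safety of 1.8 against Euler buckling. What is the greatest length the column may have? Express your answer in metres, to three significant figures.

I = πd⁴/64 = π×117⁴/64 = 9.198×10^6 mm⁴
I = 9.198×10^-6 m⁴
Required critical load P_cr = n·P = 1.8 × 87.3 = 157.1 kN = 1.571×10^5 N
From P_cr = π²EI/(K·L)²:  L = (1/K)·√(π²EI/P_cr) = (1/0.5)·√(π²×7.08×10^10×9.198×10^-6/1.571×10^5)
L = 12.8 m

L_max ≈ 12.8 m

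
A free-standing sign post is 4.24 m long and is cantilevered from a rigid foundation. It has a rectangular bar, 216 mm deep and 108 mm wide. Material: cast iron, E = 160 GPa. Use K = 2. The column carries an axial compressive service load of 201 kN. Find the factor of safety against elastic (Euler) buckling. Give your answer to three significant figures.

n ≈ 2.48

Buckling occurs about the weak axis: I_min = h·b³/12 with b = 108 mm (the shorter side).
I_min = 216×108³/12 = 2.267×10^7 mm⁴
I = 2.267×10^7 mm⁴ = 2.267×10^-5 m⁴
Effective length L_e = K·L = 2 × 4.24 = 8.480 m
P_cr = π²EI / L_e² = π² × 160×10⁹ × 2.267×10^-5 / 8.480² = 4.979×10^5 N
Factor of safety n = P_cr / P = 497.93 / 201 = 2.48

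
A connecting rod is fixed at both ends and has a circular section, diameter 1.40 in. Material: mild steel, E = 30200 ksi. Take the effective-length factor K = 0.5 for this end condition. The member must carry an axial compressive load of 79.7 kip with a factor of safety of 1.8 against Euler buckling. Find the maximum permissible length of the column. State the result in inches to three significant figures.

L_max ≈ 39.6 in

I = πd⁴/64 = π×1.40⁴/64 = 0.1886 in⁴
Required critical load P_cr = n·P = 1.8 × 79.7 = 143.5 kip = 1.435×10^5 lb
From P_cr = π²EI/(K·L)²:  L = (1/K)·√(π²EI/P_cr) = (1/0.5)·√(π²×3.02×10^7×0.1886/1.435×10^5)
L = 39.6 in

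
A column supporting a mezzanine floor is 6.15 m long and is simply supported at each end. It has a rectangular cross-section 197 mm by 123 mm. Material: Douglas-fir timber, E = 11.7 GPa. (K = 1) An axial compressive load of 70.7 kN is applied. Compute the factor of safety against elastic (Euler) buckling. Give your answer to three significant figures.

Buckling occurs about the weak axis: I_min = h·b³/12 with b = 123 mm (the shorter side).
I_min = 197×123³/12 = 3.055×10^7 mm⁴
I = 3.055×10^7 mm⁴ = 3.055×10^-5 m⁴
Effective length L_e = K·L = 1 × 6.15 = 6.150 m
P_cr = π²EI / L_e² = π² × 11.7×10⁹ × 3.055×10^-5 / 6.150² = 9.327×10^4 N
Factor of safety n = P_cr / P = 93.269 / 70.7 = 1.32

n ≈ 1.32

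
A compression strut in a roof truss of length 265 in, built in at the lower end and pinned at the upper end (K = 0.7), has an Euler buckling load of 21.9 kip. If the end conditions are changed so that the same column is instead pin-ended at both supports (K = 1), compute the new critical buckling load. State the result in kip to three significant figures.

P_cr ∝ 1/K², so P_cr,new = P_cr,old × (K_old/K_new)² = 21.9 × (0.7/1)²
= 21.9 × 0.4900 = 10.7 kip

P_cr ≈ 10.7 kip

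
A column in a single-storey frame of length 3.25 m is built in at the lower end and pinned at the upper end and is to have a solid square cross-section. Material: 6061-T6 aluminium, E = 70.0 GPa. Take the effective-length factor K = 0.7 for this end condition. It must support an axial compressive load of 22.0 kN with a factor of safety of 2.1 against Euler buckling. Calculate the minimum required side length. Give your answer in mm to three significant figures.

Required P_cr = n·P = 2.1 × 22.0 = 46.20 kN
L_e = K·L = 0.7 × 3.25 = 2.275 m
Required I = P_cr·L_e²/(π²E) = 4.620×10^4 × 2.275² / (π² × 7.00×10^10) = 3.461×10^-7 m⁴
I_req = 3.461×10^5 mm⁴
Solid square: I = a⁴/12  ⇒  a = (12I)^(1/4) = (12×3.461×10^5)^(1/4) = 45.1 mm

a ≈ 45.1 mm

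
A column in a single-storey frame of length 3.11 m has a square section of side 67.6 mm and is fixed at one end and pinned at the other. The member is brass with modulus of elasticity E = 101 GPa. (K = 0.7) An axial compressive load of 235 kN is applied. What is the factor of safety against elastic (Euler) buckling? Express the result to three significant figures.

n ≈ 1.56

I = a⁴/12 = 67.6⁴/12 = 1.740×10^6 mm⁴
I = 1.740×10^6 mm⁴ = 1.740×10^-6 m⁴
Effective length L_e = K·L = 0.7 × 3.11 = 2.177 m
P_cr = π²EI / L_e² = π² × 101×10⁹ × 1.740×10^-6 / 2.177² = 3.660×10^5 N
Factor of safety n = P_cr / P = 366.02 / 235 = 1.56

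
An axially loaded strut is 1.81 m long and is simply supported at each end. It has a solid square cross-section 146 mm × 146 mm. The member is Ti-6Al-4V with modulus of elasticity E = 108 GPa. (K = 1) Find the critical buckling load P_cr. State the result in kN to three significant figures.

I = a⁴/12 = 146⁴/12 = 3.786×10^7 mm⁴
I = 3.786×10^7 mm⁴ = 3.786×10^-5 m⁴
Effective length L_e = K·L = 1 × 1.81 = 1.810 m
P_cr = π²EI / L_e² = π² × 108×10⁹ × 3.786×10^-5 / 1.810² = 1.232×10^7 N

P_cr ≈ 12300 kN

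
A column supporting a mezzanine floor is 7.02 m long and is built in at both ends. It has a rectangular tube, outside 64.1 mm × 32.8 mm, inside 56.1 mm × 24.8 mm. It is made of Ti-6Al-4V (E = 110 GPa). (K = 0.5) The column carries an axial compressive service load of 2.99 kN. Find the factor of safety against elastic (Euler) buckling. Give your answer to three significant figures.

n ≈ 3.45

Weak-axis I_min = (h_o·b_o³ − h_i·b_i³)/12 with b_o = 32.8, b_i = 24.80 mm (shorter outer/inner sides).
I_min = (64.1×32.8³ − 56.10×24.80³)/12 = 1.172×10^5 mm⁴
I = 1.172×10^5 mm⁴ = 1.172×10^-7 m⁴
Effective length L_e = K·L = 0.5 × 7.02 = 3.510 m
P_cr = π²EI / L_e² = π² × 110×10⁹ × 1.172×10^-7 / 3.510² = 1.033×10^4 N
Factor of safety n = P_cr / P = 10.327 / 2.99 = 3.45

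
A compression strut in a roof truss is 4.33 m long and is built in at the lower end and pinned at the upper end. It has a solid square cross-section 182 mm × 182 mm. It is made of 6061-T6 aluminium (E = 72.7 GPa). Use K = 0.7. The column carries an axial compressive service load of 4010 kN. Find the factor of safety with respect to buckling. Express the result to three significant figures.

n ≈ 1.78

I = a⁴/12 = 182⁴/12 = 9.143×10^7 mm⁴
I = 9.143×10^7 mm⁴ = 9.143×10^-5 m⁴
Effective length L_e = K·L = 0.7 × 4.33 = 3.031 m
P_cr = π²EI / L_e² = π² × 72.7×10⁹ × 9.143×10^-5 / 3.031² = 7.141×10^6 N
Factor of safety n = P_cr / P = 7141.1 / 4010 = 1.78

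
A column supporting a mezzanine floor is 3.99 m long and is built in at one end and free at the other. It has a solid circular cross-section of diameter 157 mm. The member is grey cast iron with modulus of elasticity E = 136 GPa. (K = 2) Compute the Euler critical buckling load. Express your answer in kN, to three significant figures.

P_cr ≈ 629 kN

I = πd⁴/64 = π×157⁴/64 = 2.982×10^7 mm⁴
I = 2.982×10^7 mm⁴ = 2.982×10^-5 m⁴
Effective length L_e = K·L = 2 × 3.99 = 7.980 m
P_cr = π²EI / L_e² = π² × 136×10⁹ × 2.982×10^-5 / 7.980² = 6.286×10^5 N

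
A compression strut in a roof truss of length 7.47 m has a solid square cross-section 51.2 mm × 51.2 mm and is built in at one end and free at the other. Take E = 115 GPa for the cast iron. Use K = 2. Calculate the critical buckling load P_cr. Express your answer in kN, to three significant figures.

I = a⁴/12 = 51.2⁴/12 = 5.727×10^5 mm⁴
I = 5.727×10^5 mm⁴ = 5.727×10^-7 m⁴
Effective length L_e = K·L = 2 × 7.47 = 14.94 m
P_cr = π²EI / L_e² = π² × 115×10⁹ × 5.727×10^-7 / 14.94² = 2.912×10^3 N

P_cr ≈ 2.91 kN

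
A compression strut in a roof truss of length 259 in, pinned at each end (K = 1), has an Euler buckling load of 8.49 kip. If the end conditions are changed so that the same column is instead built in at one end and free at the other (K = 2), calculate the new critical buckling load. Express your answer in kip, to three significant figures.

P_cr ≈ 2.12 kip

P_cr ∝ 1/K², so P_cr,new = P_cr,old × (K_old/K_new)² = 8.49 × (1/2)²
= 8.49 × 0.2500 = 2.12 kip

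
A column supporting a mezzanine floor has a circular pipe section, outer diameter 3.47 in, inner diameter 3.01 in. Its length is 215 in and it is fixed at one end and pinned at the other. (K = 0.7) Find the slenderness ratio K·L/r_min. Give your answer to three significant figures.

λ ≈ 131

d_o = 3.47 in, d_i = 3.01 in
I = π(d_o⁴ − d_i⁴)/64 = π(3.47⁴ − 3.010⁴)/64 = 3.087 in⁴
A = 2.341 in²;  r_min = √(I/A) = √(3.087/2.341) = 1.148 in
L_e = K·L = 0.7 × 215 = 150.5 in
λ = L_e / r_min = 150.50 / 1.148 = 131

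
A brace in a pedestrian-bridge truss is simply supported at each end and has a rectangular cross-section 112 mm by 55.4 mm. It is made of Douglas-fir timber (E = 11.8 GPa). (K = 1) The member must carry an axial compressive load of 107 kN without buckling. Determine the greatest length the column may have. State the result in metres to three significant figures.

Buckling occurs about the weak axis: I_min = h·b³/12 with b = 55.4 mm (the shorter side).
I_min = 112×55.4³/12 = 1.587×10^6 mm⁴
I = 1.587×10^-6 m⁴
At the buckling limit P_cr = P = 1.070×10^5 N
From P_cr = π²EI/(K·L)²:  L = (1/K)·√(π²EI/P_cr) = (1/1)·√(π²×1.18×10^10×1.587×10^-6/1.070×10^5)
L = 1.31 m

L_max ≈ 1.31 m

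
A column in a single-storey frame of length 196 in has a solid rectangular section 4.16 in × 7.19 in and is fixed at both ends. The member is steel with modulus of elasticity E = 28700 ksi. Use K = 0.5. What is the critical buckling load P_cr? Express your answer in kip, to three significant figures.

P_cr ≈ 1270 kip

Buckling occurs about the weak axis: I_min = h·b³/12 with b = 4.16 in (the shorter side).
I_min = 7.19×4.16³/12 = 43.13 in⁴
Effective length L_e = K·L = 0.5 × 196 = 98.00 in
P_cr = π²EI / L_e² = π² × 28700×10³ × 43.13 / 98.00² = 1.272×10^6 lb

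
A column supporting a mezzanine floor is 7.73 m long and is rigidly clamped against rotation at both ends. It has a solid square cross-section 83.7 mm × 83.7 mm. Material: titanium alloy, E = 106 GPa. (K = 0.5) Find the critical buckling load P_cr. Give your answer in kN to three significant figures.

P_cr ≈ 286 kN

I = a⁴/12 = 83.7⁴/12 = 4.090×10^6 mm⁴
I = 4.090×10^6 mm⁴ = 4.090×10^-6 m⁴
Effective length L_e = K·L = 0.5 × 7.73 = 3.865 m
P_cr = π²EI / L_e² = π² × 106×10⁹ × 4.090×10^-6 / 3.865² = 2.864×10^5 N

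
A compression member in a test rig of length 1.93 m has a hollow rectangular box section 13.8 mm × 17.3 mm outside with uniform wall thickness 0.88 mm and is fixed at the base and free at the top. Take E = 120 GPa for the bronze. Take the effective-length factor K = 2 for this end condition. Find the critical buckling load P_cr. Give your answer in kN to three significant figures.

P_cr ≈ 0.122 kN

Inner dimensions: h_i = 17.3 − 2×0.88 = 15.54 mm, b_i = 13.8 − 2×0.88 = 12.04 mm
Weak-axis I_min = (h_o·b_o³ − h_i·b_i³)/12 with b_o = 13.8, b_i = 12.04 mm (shorter outer/inner sides).
I_min = (17.3×13.8³ − 15.54×12.04³)/12 = 1.529×10^3 mm⁴
I = 1.529×10^3 mm⁴ = 1.529×10^-9 m⁴
Effective length L_e = K·L = 2 × 1.93 = 3.860 m
P_cr = π²EI / L_e² = π² × 120×10⁹ × 1.529×10^-9 / 3.860² = 121.5 N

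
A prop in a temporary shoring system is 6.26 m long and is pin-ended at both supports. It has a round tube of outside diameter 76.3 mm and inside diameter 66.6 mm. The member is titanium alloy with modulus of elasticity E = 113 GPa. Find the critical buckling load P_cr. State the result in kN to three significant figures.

P_cr ≈ 19.9 kN

d_o = 76.3 mm, d_i = 66.6 mm
I = π(d_o⁴ − d_i⁴)/64 = π(76.3⁴ − 66.60⁴)/64 = 6.979×10^5 mm⁴
I = 6.979×10^5 mm⁴ = 6.979×10^-7 m⁴
Effective length L_e = K·L = 1 × 6.26 = 6.260 m
P_cr = π²EI / L_e² = π² × 113×10⁹ × 6.979×10^-7 / 6.260² = 1.986×10^4 N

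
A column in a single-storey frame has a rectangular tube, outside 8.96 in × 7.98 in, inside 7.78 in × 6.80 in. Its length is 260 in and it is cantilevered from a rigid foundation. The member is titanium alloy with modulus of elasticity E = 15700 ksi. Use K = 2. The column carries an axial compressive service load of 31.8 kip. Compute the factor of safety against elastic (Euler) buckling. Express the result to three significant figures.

Weak-axis I_min = (h_o·b_o³ − h_i·b_i³)/12 with b_o = 7.98, b_i = 6.800 in (shorter outer/inner sides).
I_min = (8.96×7.98³ − 7.780×6.800³)/12 = 175.6 in⁴
Effective length L_e = K·L = 2 × 260 = 520.0 in
P_cr = π²EI / L_e² = π² × 15700×10³ × 175.6 / 520.0² = 1.006×10^5 lb
Factor of safety n = P_cr / P = 100.61 / 31.8 = 3.16

n ≈ 3.16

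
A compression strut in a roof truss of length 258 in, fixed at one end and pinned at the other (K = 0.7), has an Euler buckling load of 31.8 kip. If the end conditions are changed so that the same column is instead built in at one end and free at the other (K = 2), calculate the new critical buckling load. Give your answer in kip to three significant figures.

P_cr ∝ 1/K², so P_cr,new = P_cr,old × (K_old/K_new)² = 31.8 × (0.7/2)²
= 31.8 × 0.1225 = 3.90 kip

P_cr ≈ 3.90 kip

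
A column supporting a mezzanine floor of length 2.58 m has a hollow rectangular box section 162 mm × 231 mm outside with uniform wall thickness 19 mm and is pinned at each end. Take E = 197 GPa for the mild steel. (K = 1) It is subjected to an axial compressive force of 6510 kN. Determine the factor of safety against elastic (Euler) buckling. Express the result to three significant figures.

n ≈ 2.30

Inner dimensions: h_i = 231 − 2×19 = 193.0 mm, b_i = 162 − 2×19 = 124.0 mm
Weak-axis I_min = (h_o·b_o³ − h_i·b_i³)/12 with b_o = 162, b_i = 124.0 mm (shorter outer/inner sides).
I_min = (231×162³ − 193.0×124.0³)/12 = 5.118×10^7 mm⁴
I = 5.118×10^7 mm⁴ = 5.118×10^-5 m⁴
Effective length L_e = K·L = 1 × 2.58 = 2.580 m
P_cr = π²EI / L_e² = π² × 197×10⁹ × 5.118×10^-5 / 2.580² = 1.495×10^7 N
Factor of safety n = P_cr / P = 14949 / 6510 = 2.30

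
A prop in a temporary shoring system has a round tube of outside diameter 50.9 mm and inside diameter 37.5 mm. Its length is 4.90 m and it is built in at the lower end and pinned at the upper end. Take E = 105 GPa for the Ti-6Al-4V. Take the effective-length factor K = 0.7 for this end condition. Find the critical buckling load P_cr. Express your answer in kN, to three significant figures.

d_o = 50.9 mm, d_i = 37.5 mm
I = π(d_o⁴ − d_i⁴)/64 = π(50.9⁴ − 37.50⁴)/64 = 2.324×10^5 mm⁴
I = 2.324×10^5 mm⁴ = 2.324×10^-7 m⁴
Effective length L_e = K·L = 0.7 × 4.90 = 3.430 m
P_cr = π²EI / L_e² = π² × 105×10⁹ × 2.324×10^-7 / 3.430² = 2.047×10^4 N

P_cr ≈ 20.5 kN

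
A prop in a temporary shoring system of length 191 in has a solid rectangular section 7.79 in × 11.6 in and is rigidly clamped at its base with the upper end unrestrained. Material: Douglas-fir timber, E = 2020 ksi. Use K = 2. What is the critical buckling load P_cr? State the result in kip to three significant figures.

P_cr ≈ 62.4 kip

Buckling occurs about the weak axis: I_min = h·b³/12 with b = 7.79 in (the shorter side).
I_min = 11.6×7.79³/12 = 457.0 in⁴
Effective length L_e = K·L = 2 × 191 = 382.0 in
P_cr = π²EI / L_e² = π² × 2020×10³ × 457.0 / 382.0² = 6.243×10^4 lb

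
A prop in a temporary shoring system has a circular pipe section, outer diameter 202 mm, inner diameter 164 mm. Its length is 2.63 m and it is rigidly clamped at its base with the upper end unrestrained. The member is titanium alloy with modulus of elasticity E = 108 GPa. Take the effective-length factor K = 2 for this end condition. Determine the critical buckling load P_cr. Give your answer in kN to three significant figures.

P_cr ≈ 1780 kN

d_o = 202 mm, d_i = 164 mm
I = π(d_o⁴ − d_i⁴)/64 = π(202⁴ − 164.0⁴)/64 = 4.622×10^7 mm⁴
I = 4.622×10^7 mm⁴ = 4.622×10^-5 m⁴
Effective length L_e = K·L = 2 × 2.63 = 5.260 m
P_cr = π²EI / L_e² = π² × 108×10⁹ × 4.622×10^-5 / 5.260² = 1.781×10^6 N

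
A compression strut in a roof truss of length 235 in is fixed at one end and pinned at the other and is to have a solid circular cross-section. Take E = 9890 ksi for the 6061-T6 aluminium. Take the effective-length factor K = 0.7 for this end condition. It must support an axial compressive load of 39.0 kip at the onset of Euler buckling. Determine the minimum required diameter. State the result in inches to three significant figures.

L_e = K·L = 0.7 × 235 = 164.5 in
Required I = P_cr·L_e²/(π²E) = 3.900×10^4 × 164.5² / (π² × 9.89×10^6) = 10.81 in⁴
Solid circle: I = πd⁴/64  ⇒  d = (64I/π)^(1/4) = (64×10.81/π)^(1/4) = 3.85 in

d ≈ 3.85 in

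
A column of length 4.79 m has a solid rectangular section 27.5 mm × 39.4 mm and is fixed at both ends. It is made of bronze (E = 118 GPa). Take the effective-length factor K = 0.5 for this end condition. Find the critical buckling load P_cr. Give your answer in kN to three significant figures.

Buckling occurs about the weak axis: I_min = h·b³/12 with b = 27.5 mm (the shorter side).
I_min = 39.4×27.5³/12 = 6.828×10^4 mm⁴
I = 6.828×10^4 mm⁴ = 6.828×10^-8 m⁴
Effective length L_e = K·L = 0.5 × 4.79 = 2.395 m
P_cr = π²EI / L_e² = π² × 118×10⁹ × 6.828×10^-8 / 2.395² = 1.386×10^4 N

P_cr ≈ 13.9 kN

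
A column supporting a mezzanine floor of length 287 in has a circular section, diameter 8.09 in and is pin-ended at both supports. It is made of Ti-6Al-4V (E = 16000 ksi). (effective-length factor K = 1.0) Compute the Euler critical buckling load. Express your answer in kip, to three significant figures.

P_cr ≈ 403 kip

I = πd⁴/64 = π×8.09⁴/64 = 210.3 in⁴
Effective length L_e = K·L = 1 × 287 = 287.0 in
P_cr = π²EI / L_e² = π² × 16000×10³ × 210.3 / 287.0² = 4.031×10^5 lb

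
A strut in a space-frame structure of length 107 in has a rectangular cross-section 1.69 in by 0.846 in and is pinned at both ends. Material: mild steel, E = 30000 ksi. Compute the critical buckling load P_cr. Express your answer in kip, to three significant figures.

P_cr ≈ 2.21 kip

Buckling occurs about the weak axis: I_min = h·b³/12 with b = 0.846 in (the shorter side).
I_min = 1.69×0.846³/12 = 8.527×10^-2 in⁴
Effective length L_e = K·L = 1 × 107 = 107.0 in
P_cr = π²EI / L_e² = π² × 30000×10³ × 8.527×10^-2 / 107.0² = 2.205×10^3 lb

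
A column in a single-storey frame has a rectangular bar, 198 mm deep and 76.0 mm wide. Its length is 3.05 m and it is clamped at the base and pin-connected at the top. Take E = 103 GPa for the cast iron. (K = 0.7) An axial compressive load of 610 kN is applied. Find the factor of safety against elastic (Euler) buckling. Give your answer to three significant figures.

n ≈ 2.65

Buckling occurs about the weak axis: I_min = h·b³/12 with b = 76.0 mm (the shorter side).
I_min = 198×76.0³/12 = 7.243×10^6 mm⁴
I = 7.243×10^6 mm⁴ = 7.243×10^-6 m⁴
Effective length L_e = K·L = 0.7 × 3.05 = 2.135 m
P_cr = π²EI / L_e² = π² × 103×10⁹ × 7.243×10^-6 / 2.135² = 1.615×10^6 N
Factor of safety n = P_cr / P = 1615.3 / 610 = 2.65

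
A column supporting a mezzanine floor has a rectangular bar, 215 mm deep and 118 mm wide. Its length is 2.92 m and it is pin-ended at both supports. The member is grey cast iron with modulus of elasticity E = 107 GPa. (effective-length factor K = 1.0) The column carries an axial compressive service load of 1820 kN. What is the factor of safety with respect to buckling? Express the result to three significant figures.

n ≈ 2.00

Buckling occurs about the weak axis: I_min = h·b³/12 with b = 118 mm (the shorter side).
I_min = 215×118³/12 = 2.944×10^7 mm⁴
I = 2.944×10^7 mm⁴ = 2.944×10^-5 m⁴
Effective length L_e = K·L = 1 × 2.92 = 2.920 m
P_cr = π²EI / L_e² = π² × 107×10⁹ × 2.944×10^-5 / 2.920² = 3.646×10^6 N
Factor of safety n = P_cr / P = 3646.0 / 1820 = 2.00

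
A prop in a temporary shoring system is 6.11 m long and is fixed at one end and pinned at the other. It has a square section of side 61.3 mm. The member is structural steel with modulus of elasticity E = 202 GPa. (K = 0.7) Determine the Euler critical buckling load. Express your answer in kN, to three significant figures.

P_cr ≈ 128 kN

I = a⁴/12 = 61.3⁴/12 = 1.177×10^6 mm⁴
I = 1.177×10^6 mm⁴ = 1.177×10^-6 m⁴
Effective length L_e = K·L = 0.7 × 6.11 = 4.277 m
P_cr = π²EI / L_e² = π² × 202×10⁹ × 1.177×10^-6 / 4.277² = 1.282×10^5 N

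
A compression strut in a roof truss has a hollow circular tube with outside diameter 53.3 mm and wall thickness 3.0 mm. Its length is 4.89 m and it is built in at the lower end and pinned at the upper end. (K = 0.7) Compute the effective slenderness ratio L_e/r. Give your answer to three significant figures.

Inner diameter d_i = 53.3 − 2×3.0 = 47.30 mm
I = π(d_o⁴ − d_i⁴)/64 = π(53.3⁴ − 47.30⁴)/64 = 1.505×10^5 mm⁴
A = 474.1 mm²;  r_min = √(I/A) = √(1.505×10^5/474.1) = 17.82 mm
L_e = K·L = 0.7 × 4.89 m = 3.423 m = 3423.0 mm
λ = L_e / r_min = 3423.0 / 17.82 = 192

λ ≈ 192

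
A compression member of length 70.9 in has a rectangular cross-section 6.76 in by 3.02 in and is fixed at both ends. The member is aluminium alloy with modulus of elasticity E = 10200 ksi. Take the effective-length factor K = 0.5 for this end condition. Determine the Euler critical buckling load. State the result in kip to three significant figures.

P_cr ≈ 1240 kip

Buckling occurs about the weak axis: I_min = h·b³/12 with b = 3.02 in (the shorter side).
I_min = 6.76×3.02³/12 = 15.52 in⁴
Effective length L_e = K·L = 0.5 × 70.9 = 35.45 in
P_cr = π²EI / L_e² = π² × 10200×10³ × 15.52 / 35.45² = 1.243×10^6 lb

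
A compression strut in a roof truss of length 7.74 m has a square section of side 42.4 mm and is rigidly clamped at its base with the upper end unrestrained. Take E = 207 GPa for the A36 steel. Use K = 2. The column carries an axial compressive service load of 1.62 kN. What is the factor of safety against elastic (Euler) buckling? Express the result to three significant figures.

n ≈ 1.42

I = a⁴/12 = 42.4⁴/12 = 2.693×10^5 mm⁴
I = 2.693×10^5 mm⁴ = 2.693×10^-7 m⁴
Effective length L_e = K·L = 2 × 7.74 = 15.48 m
P_cr = π²EI / L_e² = π² × 207×10⁹ × 2.693×10^-7 / 15.48² = 2.296×10^3 N
Factor of safety n = P_cr / P = 2.2962 / 1.62 = 1.42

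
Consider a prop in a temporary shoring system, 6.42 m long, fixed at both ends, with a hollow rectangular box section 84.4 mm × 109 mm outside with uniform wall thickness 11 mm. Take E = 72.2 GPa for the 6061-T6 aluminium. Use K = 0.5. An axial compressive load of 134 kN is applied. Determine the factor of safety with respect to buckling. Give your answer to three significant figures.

Inner dimensions: h_i = 109 − 2×11 = 87.00 mm, b_i = 84.4 − 2×11 = 62.40 mm
Weak-axis I_min = (h_o·b_o³ − h_i·b_i³)/12 with b_o = 84.4, b_i = 62.40 mm (shorter outer/inner sides).
I_min = (109×84.4³ − 87.00×62.40³)/12 = 3.699×10^6 mm⁴
I = 3.699×10^6 mm⁴ = 3.699×10^-6 m⁴
Effective length L_e = K·L = 0.5 × 6.42 = 3.210 m
P_cr = π²EI / L_e² = π² × 72.2×10⁹ × 3.699×10^-6 / 3.210² = 2.558×10^5 N
Factor of safety n = P_cr / P = 255.84 / 134 = 1.91

n ≈ 1.91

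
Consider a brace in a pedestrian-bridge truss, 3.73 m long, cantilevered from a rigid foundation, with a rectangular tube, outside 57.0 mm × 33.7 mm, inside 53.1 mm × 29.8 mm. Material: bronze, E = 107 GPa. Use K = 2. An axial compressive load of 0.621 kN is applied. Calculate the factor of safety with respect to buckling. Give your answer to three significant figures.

n ≈ 1.98

Weak-axis I_min = (h_o·b_o³ − h_i·b_i³)/12 with b_o = 33.7, b_i = 29.80 mm (shorter outer/inner sides).
I_min = (57.0×33.7³ − 53.10×29.80³)/12 = 6.469×10^4 mm⁴
I = 6.469×10^4 mm⁴ = 6.469×10^-8 m⁴
Effective length L_e = K·L = 2 × 3.73 = 7.460 m
P_cr = π²EI / L_e² = π² × 107×10⁹ × 6.469×10^-8 / 7.460² = 1.228×10^3 N
Factor of safety n = P_cr / P = 1.2276 / 0.621 = 1.98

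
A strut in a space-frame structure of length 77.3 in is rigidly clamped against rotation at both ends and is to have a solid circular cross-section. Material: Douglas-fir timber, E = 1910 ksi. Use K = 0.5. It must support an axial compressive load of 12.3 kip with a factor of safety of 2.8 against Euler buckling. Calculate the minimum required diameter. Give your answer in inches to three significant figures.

Required P_cr = n·P = 2.8 × 12.3 = 34.44 kip
L_e = K·L = 0.5 × 77.3 = 38.65 in
Required I = P_cr·L_e²/(π²E) = 3.444×10^4 × 38.65² / (π² × 1.91×10^6) = 2.729 in⁴
Solid circle: I = πd⁴/64  ⇒  d = (64I/π)^(1/4) = (64×2.729/π)^(1/4) = 2.73 in

d ≈ 2.73 in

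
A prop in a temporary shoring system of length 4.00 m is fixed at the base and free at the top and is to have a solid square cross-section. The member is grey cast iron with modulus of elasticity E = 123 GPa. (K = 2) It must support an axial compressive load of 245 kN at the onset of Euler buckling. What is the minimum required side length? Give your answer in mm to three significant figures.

a ≈ 112 mm

L_e = K·L = 2 × 4.00 = 8.000 m
Required I = P_cr·L_e²/(π²E) = 2.450×10^5 × 8.000² / (π² × 1.23×10^11) = 1.292×10^-5 m⁴
I_req = 1.292×10^7 mm⁴
Solid square: I = a⁴/12  ⇒  a = (12I)^(1/4) = (12×1.292×10^7)^(1/4) = 112 mm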